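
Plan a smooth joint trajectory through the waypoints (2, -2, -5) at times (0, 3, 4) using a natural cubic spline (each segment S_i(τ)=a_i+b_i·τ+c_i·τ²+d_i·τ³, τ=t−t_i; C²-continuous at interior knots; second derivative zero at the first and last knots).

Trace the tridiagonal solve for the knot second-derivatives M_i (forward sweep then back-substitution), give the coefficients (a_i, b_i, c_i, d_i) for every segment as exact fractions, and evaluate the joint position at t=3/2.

  seg 0: a=2 b=-17/24 c=0 d=-5/72
  seg 1: a=-2 b=-31/12 c=-5/8 d=5/24
S(3/2) = 45/64

Δ: Δ0=-4/3, Δ1=-3
row 1: diag=8, rhs=-10; c'=1/8, d'=-5/4
back: M1=-5/4
M: M0=0, M1=-5/4, M2=0
seg 0: a=2, c=M0/2=0, d=(M1−M0)/(6·3)=-5/72, b=Δ0−h0·(2M0+M1)/6=-17/24
seg 1: a=-2, c=M1/2=-5/8, d=(M2−M1)/(6·1)=5/24, b=Δ1−h1·(2M1+M2)/6=-31/12
t_q=3/2 → seg 0, τ=3/2; S=2+-17/24·τ+0·τ²+-5/72·τ³=45/64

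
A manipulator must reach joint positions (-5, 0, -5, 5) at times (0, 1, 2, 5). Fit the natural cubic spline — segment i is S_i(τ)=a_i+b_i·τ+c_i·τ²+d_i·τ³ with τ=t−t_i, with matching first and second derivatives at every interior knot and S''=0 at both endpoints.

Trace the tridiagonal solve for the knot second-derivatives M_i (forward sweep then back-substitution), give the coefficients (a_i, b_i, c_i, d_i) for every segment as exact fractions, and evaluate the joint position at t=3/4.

  seg 0: a=-5 b=730/93 c=0 d=-265/93
  seg 1: a=0 b=-65/93 c=-265/31 d=395/93
  seg 2: a=-5 b=-470/93 c=130/31 d=-130/279
S(3/4) = -625/1984

Δ: Δ0=5, Δ1=-5, Δ2=10/3
row 1: diag=4, rhs=-60; c'=1/4, d'=-15
row 2: denom=8−1·1/4=31/4; d'=(50−1·-15)/(31/4)=260/31
back: M2=260/31
back: M1=-15−1/4·260/31=-530/31
M: M0=0, M1=-530/31, M2=260/31, M3=0
seg 0: a=-5, c=M0/2=0, d=(M1−M0)/(6·1)=-265/93, b=Δ0−h0·(2M0+M1)/6=730/93
seg 1: a=0, c=M1/2=-265/31, d=(M2−M1)/(6·1)=395/93, b=Δ1−h1·(2M1+M2)/6=-65/93
seg 2: a=-5, c=M2/2=130/31, d=(M3−M2)/(6·3)=-130/279, b=Δ2−h2·(2M2+M3)/6=-470/93
t_q=3/4 → seg 0, τ=3/4; S=-5+730/93·τ+0·τ²+-265/93·τ³=-625/1984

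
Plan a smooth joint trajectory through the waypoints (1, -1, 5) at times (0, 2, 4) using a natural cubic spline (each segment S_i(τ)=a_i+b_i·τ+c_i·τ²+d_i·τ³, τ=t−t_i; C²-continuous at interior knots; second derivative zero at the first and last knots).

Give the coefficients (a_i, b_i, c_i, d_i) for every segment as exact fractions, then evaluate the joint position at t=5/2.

Δ: Δ0=-1, Δ1=3
row 1: diag=8, rhs=24; c'=1/4, d'=3
back: M1=3
M: M0=0, M1=3, M2=0
seg 0: a=1, c=M0/2=0, d=(M1−M0)/(6·2)=1/4, b=Δ0−h0·(2M0+M1)/6=-2
seg 1: a=-1, c=M1/2=3/2, d=(M2−M1)/(6·2)=-1/4, b=Δ1−h1·(2M1+M2)/6=1
t_q=5/2 → seg 1, τ=1/2; S=-1+1·τ+3/2·τ²+-1/4·τ³=-5/32

  seg 0: a=1 b=-2 c=0 d=1/4
  seg 1: a=-1 b=1 c=3/2 d=-1/4
S(5/2) = -5/32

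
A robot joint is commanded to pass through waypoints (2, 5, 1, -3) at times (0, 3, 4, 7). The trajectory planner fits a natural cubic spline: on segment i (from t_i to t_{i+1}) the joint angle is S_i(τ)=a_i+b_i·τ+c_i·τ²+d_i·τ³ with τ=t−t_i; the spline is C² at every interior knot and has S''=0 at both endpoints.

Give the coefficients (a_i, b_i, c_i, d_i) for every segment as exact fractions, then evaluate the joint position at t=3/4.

  seg 0: a=2 b=191/63 c=0 d=-128/567
  seg 1: a=5 b=-193/63 c=-128/63 d=23/21
  seg 2: a=1 b=-242/63 c=79/63 d=-79/567
S(3/4) = 117/28

Δ: Δ0=1, Δ1=-4, Δ2=-4/3
row 1: diag=8, rhs=-30; c'=1/8, d'=-15/4
row 2: denom=8−1·1/8=63/8; d'=(16−1·-15/4)/(63/8)=158/63
back: M2=158/63
back: M1=-15/4−1/8·158/63=-256/63
M: M0=0, M1=-256/63, M2=158/63, M3=0
seg 0: a=2, c=M0/2=0, d=(M1−M0)/(6·3)=-128/567, b=Δ0−h0·(2M0+M1)/6=191/63
seg 1: a=5, c=M1/2=-128/63, d=(M2−M1)/(6·1)=23/21, b=Δ1−h1·(2M1+M2)/6=-193/63
seg 2: a=1, c=M2/2=79/63, d=(M3−M2)/(6·3)=-79/567, b=Δ2−h2·(2M2+M3)/6=-242/63
t_q=3/4 → seg 0, τ=3/4; S=2+191/63·τ+0·τ²+-128/567·τ³=117/28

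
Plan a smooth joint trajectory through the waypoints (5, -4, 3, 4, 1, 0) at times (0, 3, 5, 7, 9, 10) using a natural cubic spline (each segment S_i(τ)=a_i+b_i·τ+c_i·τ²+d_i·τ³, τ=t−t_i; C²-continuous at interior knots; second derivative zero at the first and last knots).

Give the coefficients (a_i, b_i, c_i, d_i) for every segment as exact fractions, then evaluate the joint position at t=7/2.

  seg 0: a=5 b=-2043/388 c=0 d=293/1164
  seg 1: a=-4 b=297/194 c=879/388 d=-497/776
  seg 2: a=3 b=282/97 c=-153/97 d=145/776
  seg 3: a=4 b=-225/194 c=-177/388 d=111/776
  seg 4: a=1 b=-123/97 c=39/97 d=-13/97
S(7/2) = -17061/6208

Δ: Δ0=-3, Δ1=7/2, Δ2=1/2, Δ3=-3/2, Δ4=-1
row 1: diag=10, rhs=39; c'=1/5, d'=39/10
row 2: denom=8−2·1/5=38/5; d'=(-18−2·39/10)/(38/5)=-129/38
row 3: denom=8−2·5/19=142/19; d'=(-12−2·-129/38)/(142/19)=-99/142
row 4: denom=6−2·19/71=388/71; d'=(3−2·-99/142)/(388/71)=78/97
back: M4=78/97
back: M3=-99/142−19/71·78/97=-177/194
back: M2=-129/38−5/19·-177/194=-306/97
back: M1=39/10−1/5·-306/97=879/194
M: M0=0, M1=879/194, M2=-306/97, M3=-177/194, M4=78/97, M5=0
seg 0: a=5, c=M0/2=0, d=(M1−M0)/(6·3)=293/1164, b=Δ0−h0·(2M0+M1)/6=-2043/388
seg 1: a=-4, c=M1/2=879/388, d=(M2−M1)/(6·2)=-497/776, b=Δ1−h1·(2M1+M2)/6=297/194
seg 2: a=3, c=M2/2=-153/97, d=(M3−M2)/(6·2)=145/776, b=Δ2−h2·(2M2+M3)/6=282/97
seg 3: a=4, c=M3/2=-177/388, d=(M4−M3)/(6·2)=111/776, b=Δ3−h3·(2M3+M4)/6=-225/194
seg 4: a=1, c=M4/2=39/97, d=(M5−M4)/(6·1)=-13/97, b=Δ4−h4·(2M4+M5)/6=-123/97
t_q=7/2 → seg 1, τ=1/2; S=-4+297/194·τ+879/388·τ²+-497/776·τ³=-17061/6208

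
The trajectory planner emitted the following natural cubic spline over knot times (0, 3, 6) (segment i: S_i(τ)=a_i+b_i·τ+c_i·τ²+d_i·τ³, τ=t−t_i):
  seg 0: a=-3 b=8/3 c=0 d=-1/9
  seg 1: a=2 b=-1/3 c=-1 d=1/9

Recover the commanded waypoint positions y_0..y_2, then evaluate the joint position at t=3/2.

y_0 = S_0(0) = a_0 = -3
y_1 = S_1(0) = a_1 = 2
y_2 = S_1(3) = -5
t_q=3/2 is in segment 0 (τ=3/2); S_0(τ)=5/8

y_0=-3 y_1=2 y_2=-5
S(3/2) = 5/8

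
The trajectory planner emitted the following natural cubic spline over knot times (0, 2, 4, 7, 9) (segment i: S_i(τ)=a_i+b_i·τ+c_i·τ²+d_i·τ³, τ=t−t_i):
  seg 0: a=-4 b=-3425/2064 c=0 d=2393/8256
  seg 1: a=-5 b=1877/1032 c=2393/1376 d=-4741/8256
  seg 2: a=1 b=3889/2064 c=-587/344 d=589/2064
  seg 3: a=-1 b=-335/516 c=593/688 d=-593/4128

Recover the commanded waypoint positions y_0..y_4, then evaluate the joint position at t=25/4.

y_0=-4 y_1=-5 y_2=1 y_3=-1 y_4=0
S(25/4) = -6545/44032

y_0 = S_0(0) = a_0 = -4
y_1 = S_1(0) = a_1 = -5
y_2 = S_2(0) = a_2 = 1
y_3 = S_3(0) = a_3 = -1
y_4 = S_3(2) = 0
t_q=25/4 is in segment 2 (τ=9/4); S_2(τ)=-6545/44032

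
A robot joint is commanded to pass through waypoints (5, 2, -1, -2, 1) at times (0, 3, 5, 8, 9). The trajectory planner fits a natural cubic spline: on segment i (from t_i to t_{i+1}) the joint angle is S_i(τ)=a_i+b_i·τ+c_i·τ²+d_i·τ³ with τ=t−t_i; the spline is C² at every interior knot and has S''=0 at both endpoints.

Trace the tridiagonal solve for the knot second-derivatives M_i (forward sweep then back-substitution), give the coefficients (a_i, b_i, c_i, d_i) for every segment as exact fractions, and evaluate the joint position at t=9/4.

  seg 0: a=5 b=-1151/1356 c=0 d=-205/12204
  seg 1: a=2 b=-883/678 c=-205/1356 d=71/2712
  seg 2: a=-1 b=-180/113 c=2/339 d=421/3051
  seg 3: a=-2 b=245/113 c=141/113 d=-47/113
S(9/4) = 83857/28928

Δ: Δ0=-1, Δ1=-3/2, Δ2=-1/3, Δ3=3
row 1: diag=10, rhs=-3; c'=1/5, d'=-3/10
row 2: denom=10−2·1/5=48/5; d'=(7−2·-3/10)/(48/5)=19/24
row 3: denom=8−3·5/16=113/16; d'=(20−3·19/24)/(113/16)=282/113
back: M3=282/113
back: M2=19/24−5/16·282/113=4/339
back: M1=-3/10−1/5·4/339=-205/678
M: M0=0, M1=-205/678, M2=4/339, M3=282/113, M4=0
seg 0: a=5, c=M0/2=0, d=(M1−M0)/(6·3)=-205/12204, b=Δ0−h0·(2M0+M1)/6=-1151/1356
seg 1: a=2, c=M1/2=-205/1356, d=(M2−M1)/(6·2)=71/2712, b=Δ1−h1·(2M1+M2)/6=-883/678
seg 2: a=-1, c=M2/2=2/339, d=(M3−M2)/(6·3)=421/3051, b=Δ2−h2·(2M2+M3)/6=-180/113
seg 3: a=-2, c=M3/2=141/113, d=(M4−M3)/(6·1)=-47/113, b=Δ3−h3·(2M3+M4)/6=245/113
t_q=9/4 → seg 0, τ=9/4; S=5+-1151/1356·τ+0·τ²+-205/12204·τ³=83857/28928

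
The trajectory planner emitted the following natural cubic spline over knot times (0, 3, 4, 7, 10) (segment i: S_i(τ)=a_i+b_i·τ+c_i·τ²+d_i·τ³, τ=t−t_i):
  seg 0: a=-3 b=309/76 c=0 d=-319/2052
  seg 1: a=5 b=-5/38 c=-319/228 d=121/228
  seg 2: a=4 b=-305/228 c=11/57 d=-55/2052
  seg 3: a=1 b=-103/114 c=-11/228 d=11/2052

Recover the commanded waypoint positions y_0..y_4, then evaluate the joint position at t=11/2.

y_0 = S_0(0) = a_0 = -3
y_1 = S_1(0) = a_1 = 5
y_2 = S_2(0) = a_2 = 4
y_3 = S_3(0) = a_3 = 1
y_4 = S_3(3) = -2
t_q=11/2 is in segment 2 (τ=3/2); S_2(τ)=1421/608

y_0=-3 y_1=5 y_2=4 y_3=1 y_4=-2
S(11/2) = 1421/608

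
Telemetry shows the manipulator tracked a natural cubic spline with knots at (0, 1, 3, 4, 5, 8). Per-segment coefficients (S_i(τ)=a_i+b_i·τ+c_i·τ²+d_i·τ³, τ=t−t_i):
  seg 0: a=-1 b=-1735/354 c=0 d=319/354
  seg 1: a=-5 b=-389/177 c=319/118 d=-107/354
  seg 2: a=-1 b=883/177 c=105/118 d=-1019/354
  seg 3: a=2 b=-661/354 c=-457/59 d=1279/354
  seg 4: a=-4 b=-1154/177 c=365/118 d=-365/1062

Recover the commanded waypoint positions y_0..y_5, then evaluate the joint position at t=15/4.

y_0=-1 y_1=-5 y_2=-1 y_3=2 y_4=-4 y_5=-5
S(15/4) = 15313/7552

y_0 = S_0(0) = a_0 = -1
y_1 = S_1(0) = a_1 = -5
y_2 = S_2(0) = a_2 = -1
y_3 = S_3(0) = a_3 = 2
y_4 = S_4(0) = a_4 = -4
y_5 = S_4(3) = -5
t_q=15/4 is in segment 2 (τ=3/4); S_2(τ)=15313/7552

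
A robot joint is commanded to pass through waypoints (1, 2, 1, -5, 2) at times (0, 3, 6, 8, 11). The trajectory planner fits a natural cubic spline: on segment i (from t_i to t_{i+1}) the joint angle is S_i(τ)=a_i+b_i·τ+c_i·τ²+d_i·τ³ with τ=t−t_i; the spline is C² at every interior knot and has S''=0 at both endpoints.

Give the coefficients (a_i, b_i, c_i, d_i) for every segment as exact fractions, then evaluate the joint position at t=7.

Δ: Δ0=1/3, Δ1=-1/3, Δ2=-3, Δ3=7/3
row 1: diag=12, rhs=-4; c'=1/4, d'=-1/3
row 2: denom=10−3·1/4=37/4; d'=(-16−3·-1/3)/(37/4)=-60/37
row 3: denom=10−2·8/37=354/37; d'=(32−2·-60/37)/(354/37)=652/177
back: M3=652/177
back: M2=-60/37−8/37·652/177=-428/177
back: M1=-1/3−1/4·-428/177=16/59
M: M0=0, M1=16/59, M2=-428/177, M3=652/177, M4=0
seg 0: a=1, c=M0/2=0, d=(M1−M0)/(6·3)=8/531, b=Δ0−h0·(2M0+M1)/6=35/177
seg 1: a=2, c=M1/2=8/59, d=(M2−M1)/(6·3)=-238/1593, b=Δ1−h1·(2M1+M2)/6=107/177
seg 2: a=1, c=M2/2=-214/177, d=(M3−M2)/(6·2)=30/59, b=Δ2−h2·(2M2+M3)/6=-463/177
seg 3: a=-5, c=M3/2=326/177, d=(M4−M3)/(6·3)=-326/1593, b=Δ3−h3·(2M3+M4)/6=-239/177
t_q=7 → seg 2, τ=1; S=1+-463/177·τ+-214/177·τ²+30/59·τ³=-410/177

  seg 0: a=1 b=35/177 c=0 d=8/531
  seg 1: a=2 b=107/177 c=8/59 d=-238/1593
  seg 2: a=1 b=-463/177 c=-214/177 d=30/59
  seg 3: a=-5 b=-239/177 c=326/177 d=-326/1593
S(7) = -410/177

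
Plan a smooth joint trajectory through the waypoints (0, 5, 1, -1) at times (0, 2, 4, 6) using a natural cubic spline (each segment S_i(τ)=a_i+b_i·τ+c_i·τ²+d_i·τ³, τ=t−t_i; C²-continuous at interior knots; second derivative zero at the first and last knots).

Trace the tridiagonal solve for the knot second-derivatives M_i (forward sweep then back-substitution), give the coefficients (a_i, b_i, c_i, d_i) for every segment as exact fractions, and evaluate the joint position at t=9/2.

Δ: Δ0=5/2, Δ1=-2, Δ2=-1
row 1: diag=8, rhs=-27; c'=1/4, d'=-27/8
row 2: denom=8−2·1/4=15/2; d'=(6−2·-27/8)/(15/2)=17/10
back: M2=17/10
back: M1=-27/8−1/4·17/10=-19/5
M: M0=0, M1=-19/5, M2=17/10, M3=0
seg 0: a=0, c=M0/2=0, d=(M1−M0)/(6·2)=-19/60, b=Δ0−h0·(2M0+M1)/6=113/30
seg 1: a=5, c=M1/2=-19/10, d=(M2−M1)/(6·2)=11/24, b=Δ1−h1·(2M1+M2)/6=-1/30
seg 2: a=1, c=M2/2=17/20, d=(M3−M2)/(6·2)=-17/120, b=Δ2−h2·(2M2+M3)/6=-32/15
t_q=9/2 → seg 2, τ=1/2; S=1+-32/15·τ+17/20·τ²+-17/120·τ³=41/320

  seg 0: a=0 b=113/30 c=0 d=-19/60
  seg 1: a=5 b=-1/30 c=-19/10 d=11/24
  seg 2: a=1 b=-32/15 c=17/20 d=-17/120
S(9/2) = 41/320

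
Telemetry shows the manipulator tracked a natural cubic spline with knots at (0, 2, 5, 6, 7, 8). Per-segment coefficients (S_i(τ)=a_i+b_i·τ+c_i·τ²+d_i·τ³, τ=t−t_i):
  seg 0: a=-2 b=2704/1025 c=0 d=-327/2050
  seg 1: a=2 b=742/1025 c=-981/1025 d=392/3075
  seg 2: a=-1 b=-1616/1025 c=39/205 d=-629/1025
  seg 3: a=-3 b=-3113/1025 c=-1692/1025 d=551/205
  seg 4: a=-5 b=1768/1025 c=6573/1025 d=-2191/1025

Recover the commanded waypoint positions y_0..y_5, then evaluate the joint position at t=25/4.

y_0=-2 y_1=2 y_2=-1 y_3=-3 y_4=-5 y_5=1
S(25/4) = -250621/65600

y_0 = S_0(0) = a_0 = -2
y_1 = S_1(0) = a_1 = 2
y_2 = S_2(0) = a_2 = -1
y_3 = S_3(0) = a_3 = -3
y_4 = S_4(0) = a_4 = -5
y_5 = S_4(1) = 1
t_q=25/4 is in segment 3 (τ=1/4); S_3(τ)=-250621/65600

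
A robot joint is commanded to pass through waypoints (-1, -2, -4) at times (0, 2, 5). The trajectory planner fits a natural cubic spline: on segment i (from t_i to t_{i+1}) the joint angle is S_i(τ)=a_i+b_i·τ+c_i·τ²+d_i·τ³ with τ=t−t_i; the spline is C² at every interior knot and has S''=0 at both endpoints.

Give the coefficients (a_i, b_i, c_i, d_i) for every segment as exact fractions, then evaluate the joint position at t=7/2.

  seg 0: a=-1 b=-7/15 c=0 d=-1/120
  seg 1: a=-2 b=-17/30 c=-1/20 d=1/180
S(7/2) = -471/160

Δ: Δ0=-1/2, Δ1=-2/3
row 1: diag=10, rhs=-1; c'=3/10, d'=-1/10
back: M1=-1/10
M: M0=0, M1=-1/10, M2=0
seg 0: a=-1, c=M0/2=0, d=(M1−M0)/(6·2)=-1/120, b=Δ0−h0·(2M0+M1)/6=-7/15
seg 1: a=-2, c=M1/2=-1/20, d=(M2−M1)/(6·3)=1/180, b=Δ1−h1·(2M1+M2)/6=-17/30
t_q=7/2 → seg 1, τ=3/2; S=-2+-17/30·τ+-1/20·τ²+1/180·τ³=-471/160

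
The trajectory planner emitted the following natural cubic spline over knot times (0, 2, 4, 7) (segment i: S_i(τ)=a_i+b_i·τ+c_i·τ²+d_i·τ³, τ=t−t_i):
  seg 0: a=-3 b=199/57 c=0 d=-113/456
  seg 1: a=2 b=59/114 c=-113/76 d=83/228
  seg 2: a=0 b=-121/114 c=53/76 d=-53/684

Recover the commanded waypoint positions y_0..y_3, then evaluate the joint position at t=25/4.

y_0 = S_0(0) = a_0 = -3
y_1 = S_1(0) = a_1 = 2
y_2 = S_2(0) = a_2 = 0
y_3 = S_2(3) = 1
t_q=25/4 is in segment 2 (τ=9/4); S_2(τ)=1263/4864

y_0=-3 y_1=2 y_2=0 y_3=1
S(25/4) = 1263/4864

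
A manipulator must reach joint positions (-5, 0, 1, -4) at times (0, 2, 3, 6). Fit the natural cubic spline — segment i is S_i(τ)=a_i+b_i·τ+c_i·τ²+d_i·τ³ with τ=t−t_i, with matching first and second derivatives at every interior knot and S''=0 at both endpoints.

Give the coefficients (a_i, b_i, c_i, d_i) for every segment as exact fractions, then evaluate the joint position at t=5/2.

  seg 0: a=-5 b=817/282 c=0 d=-14/141
  seg 1: a=0 b=481/282 c=-28/47 d=-31/282
  seg 2: a=1 b=26/141 c=-87/94 d=29/282
S(5/2) = 519/752

Δ: Δ0=5/2, Δ1=1, Δ2=-5/3
row 1: diag=6, rhs=-9; c'=1/6, d'=-3/2
row 2: denom=8−1·1/6=47/6; d'=(-16−1·-3/2)/(47/6)=-87/47
back: M2=-87/47
back: M1=-3/2−1/6·-87/47=-56/47
M: M0=0, M1=-56/47, M2=-87/47, M3=0
seg 0: a=-5, c=M0/2=0, d=(M1−M0)/(6·2)=-14/141, b=Δ0−h0·(2M0+M1)/6=817/282
seg 1: a=0, c=M1/2=-28/47, d=(M2−M1)/(6·1)=-31/282, b=Δ1−h1·(2M1+M2)/6=481/282
seg 2: a=1, c=M2/2=-87/94, d=(M3−M2)/(6·3)=29/282, b=Δ2−h2·(2M2+M3)/6=26/141
t_q=5/2 → seg 1, τ=1/2; S=0+481/282·τ+-28/47·τ²+-31/282·τ³=519/752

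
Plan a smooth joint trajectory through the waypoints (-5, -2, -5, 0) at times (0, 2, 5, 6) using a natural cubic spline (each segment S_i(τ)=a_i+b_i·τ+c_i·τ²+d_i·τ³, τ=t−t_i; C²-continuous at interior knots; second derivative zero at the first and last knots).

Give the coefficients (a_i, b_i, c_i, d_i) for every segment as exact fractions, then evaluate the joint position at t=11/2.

Δ: Δ0=3/2, Δ1=-1, Δ2=5
row 1: diag=10, rhs=-15; c'=3/10, d'=-3/2
row 2: denom=8−3·3/10=71/10; d'=(36−3·-3/2)/(71/10)=405/71
back: M2=405/71
back: M1=-3/2−3/10·405/71=-228/71
M: M0=0, M1=-228/71, M2=405/71, M3=0
seg 0: a=-5, c=M0/2=0, d=(M1−M0)/(6·2)=-19/71, b=Δ0−h0·(2M0+M1)/6=365/142
seg 1: a=-2, c=M1/2=-114/71, d=(M2−M1)/(6·3)=211/426, b=Δ1−h1·(2M1+M2)/6=-91/142
seg 2: a=-5, c=M2/2=405/142, d=(M3−M2)/(6·1)=-135/142, b=Δ2−h2·(2M2+M3)/6=220/71
t_q=11/2 → seg 2, τ=1/2; S=-5+220/71·τ+405/142·τ²+-135/142·τ³=-3245/1136

  seg 0: a=-5 b=365/142 c=0 d=-19/71
  seg 1: a=-2 b=-91/142 c=-114/71 d=211/426
  seg 2: a=-5 b=220/71 c=405/142 d=-135/142
S(11/2) = -3245/1136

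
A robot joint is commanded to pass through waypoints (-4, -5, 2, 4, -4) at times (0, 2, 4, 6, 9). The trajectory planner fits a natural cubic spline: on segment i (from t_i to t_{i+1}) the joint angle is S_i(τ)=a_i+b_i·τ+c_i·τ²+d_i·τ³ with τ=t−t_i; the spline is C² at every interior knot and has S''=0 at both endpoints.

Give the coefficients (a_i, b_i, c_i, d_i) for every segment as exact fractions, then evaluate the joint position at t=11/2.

  seg 0: a=-4 b=-361/213 c=0 d=509/1704
  seg 1: a=-5 b=805/426 c=509/284 d=-841/1704
  seg 2: a=2 b=668/213 c=-83/71 d=43/852
  seg 3: a=4 b=-199/213 c=-123/142 d=41/426
S(11/2) = 9643/2272

Δ: Δ0=-1/2, Δ1=7/2, Δ2=1, Δ3=-8/3
row 1: diag=8, rhs=24; c'=1/4, d'=3
row 2: denom=8−2·1/4=15/2; d'=(-15−2·3)/(15/2)=-14/5
row 3: denom=10−2·4/15=142/15; d'=(-22−2·-14/5)/(142/15)=-123/71
back: M3=-123/71
back: M2=-14/5−4/15·-123/71=-166/71
back: M1=3−1/4·-166/71=509/142
M: M0=0, M1=509/142, M2=-166/71, M3=-123/71, M4=0
seg 0: a=-4, c=M0/2=0, d=(M1−M0)/(6·2)=509/1704, b=Δ0−h0·(2M0+M1)/6=-361/213
seg 1: a=-5, c=M1/2=509/284, d=(M2−M1)/(6·2)=-841/1704, b=Δ1−h1·(2M1+M2)/6=805/426
seg 2: a=2, c=M2/2=-83/71, d=(M3−M2)/(6·2)=43/852, b=Δ2−h2·(2M2+M3)/6=668/213
seg 3: a=4, c=M3/2=-123/142, d=(M4−M3)/(6·3)=41/426, b=Δ3−h3·(2M3+M4)/6=-199/213
t_q=11/2 → seg 2, τ=3/2; S=2+668/213·τ+-83/71·τ²+43/852·τ³=9643/2272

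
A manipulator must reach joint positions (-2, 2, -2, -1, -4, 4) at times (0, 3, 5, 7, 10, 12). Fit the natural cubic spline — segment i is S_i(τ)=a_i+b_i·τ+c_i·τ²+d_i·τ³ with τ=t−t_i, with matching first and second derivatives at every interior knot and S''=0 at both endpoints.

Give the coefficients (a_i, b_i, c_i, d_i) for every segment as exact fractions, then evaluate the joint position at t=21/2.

  seg 0: a=-2 b=17293/6516 c=0 d=-8605/58644
  seg 1: a=2 b=-4261/3258 c=-8605/6516 d=3175/6516
  seg 2: a=-2 b=-269/362 c=10445/6516 d=-6395/13032
  seg 3: a=-1 b=-358/1629 c=-2185/1629 d=5284/14661
  seg 4: a=-4 b=2384/1629 c=1033/543 d=-1033/3258
S(21/2) = -24607/8688

Δ: Δ0=4/3, Δ1=-2, Δ2=1/2, Δ3=-1, Δ4=4
row 1: diag=10, rhs=-20; c'=1/5, d'=-2
row 2: denom=8−2·1/5=38/5; d'=(15−2·-2)/(38/5)=5/2
row 3: denom=10−2·5/19=180/19; d'=(-9−2·5/2)/(180/19)=-133/90
row 4: denom=10−3·19/60=181/20; d'=(30−3·-133/90)/(181/20)=2066/543
back: M4=2066/543
back: M3=-133/90−19/60·2066/543=-4370/1629
back: M2=5/2−5/19·-4370/1629=10445/3258
back: M1=-2−1/5·10445/3258=-8605/3258
M: M0=0, M1=-8605/3258, M2=10445/3258, M3=-4370/1629, M4=2066/543, M5=0
seg 0: a=-2, c=M0/2=0, d=(M1−M0)/(6·3)=-8605/58644, b=Δ0−h0·(2M0+M1)/6=17293/6516
seg 1: a=2, c=M1/2=-8605/6516, d=(M2−M1)/(6·2)=3175/6516, b=Δ1−h1·(2M1+M2)/6=-4261/3258
seg 2: a=-2, c=M2/2=10445/6516, d=(M3−M2)/(6·2)=-6395/13032, b=Δ2−h2·(2M2+M3)/6=-269/362
seg 3: a=-1, c=M3/2=-2185/1629, d=(M4−M3)/(6·3)=5284/14661, b=Δ3−h3·(2M3+M4)/6=-358/1629
seg 4: a=-4, c=M4/2=1033/543, d=(M5−M4)/(6·2)=-1033/3258, b=Δ4−h4·(2M4+M5)/6=2384/1629
t_q=21/2 → seg 4, τ=1/2; S=-4+2384/1629·τ+1033/543·τ²+-1033/3258·τ³=-24607/8688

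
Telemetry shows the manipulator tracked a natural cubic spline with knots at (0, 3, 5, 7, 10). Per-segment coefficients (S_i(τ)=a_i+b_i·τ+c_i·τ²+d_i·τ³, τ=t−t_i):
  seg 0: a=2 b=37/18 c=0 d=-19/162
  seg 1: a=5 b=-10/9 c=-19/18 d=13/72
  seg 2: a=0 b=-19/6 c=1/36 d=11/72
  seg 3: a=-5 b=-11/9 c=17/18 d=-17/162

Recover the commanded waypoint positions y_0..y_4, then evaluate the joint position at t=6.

y_0=2 y_1=5 y_2=0 y_3=-5 y_4=-3
S(6) = -215/72

y_0 = S_0(0) = a_0 = 2
y_1 = S_1(0) = a_1 = 5
y_2 = S_2(0) = a_2 = 0
y_3 = S_3(0) = a_3 = -5
y_4 = S_3(3) = -3
t_q=6 is in segment 2 (τ=1); S_2(τ)=-215/72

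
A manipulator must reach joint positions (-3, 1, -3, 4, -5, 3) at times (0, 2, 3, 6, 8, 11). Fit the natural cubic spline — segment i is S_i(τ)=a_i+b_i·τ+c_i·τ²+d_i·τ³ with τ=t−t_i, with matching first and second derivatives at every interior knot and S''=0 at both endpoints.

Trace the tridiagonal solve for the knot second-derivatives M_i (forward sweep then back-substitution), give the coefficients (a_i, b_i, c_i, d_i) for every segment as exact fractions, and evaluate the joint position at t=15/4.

Δ: Δ0=2, Δ1=-4, Δ2=7/3, Δ3=-9/2, Δ4=8/3
row 1: diag=6, rhs=-36; c'=1/6, d'=-6
row 2: denom=8−1·1/6=47/6; d'=(38−1·-6)/(47/6)=264/47
row 3: denom=10−3·18/47=416/47; d'=(-41−3·264/47)/(416/47)=-2719/416
row 4: denom=10−2·47/208=993/104; d'=(43−2·-2719/416)/(993/104)=11663/1986
back: M4=11663/1986
back: M3=-2719/416−47/208·11663/1986=-7808/993
back: M2=264/47−18/47·-7808/993=2856/331
back: M1=-6−1/6·2856/331=-2462/331
M: M0=0, M1=-2462/331, M2=2856/331, M3=-7808/993, M4=11663/1986, M5=0
seg 0: a=-3, c=M0/2=0, d=(M1−M0)/(6·2)=-1231/1986, b=Δ0−h0·(2M0+M1)/6=4448/993
seg 1: a=1, c=M1/2=-1231/331, d=(M2−M1)/(6·1)=2659/993, b=Δ1−h1·(2M1+M2)/6=-2938/993
seg 2: a=-3, c=M2/2=1428/331, d=(M3−M2)/(6·3)=-8188/8937, b=Δ2−h2·(2M2+M3)/6=-2347/993
seg 3: a=4, c=M3/2=-3904/993, d=(M4−M3)/(6·2)=3031/2648, b=Δ3−h3·(2M3+M4)/6=-1207/993
seg 4: a=-5, c=M4/2=11663/3972, d=(M5−M4)/(6·3)=-11663/35748, b=Δ4−h4·(2M4+M5)/6=-6367/1986
t_q=15/4 → seg 2, τ=3/4; S=-3+-2347/993·τ+1428/331·τ²+-8188/8937·τ³=-14471/5296

  seg 0: a=-3 b=4448/993 c=0 d=-1231/1986
  seg 1: a=1 b=-2938/993 c=-1231/331 d=2659/993
  seg 2: a=-3 b=-2347/993 c=1428/331 d=-8188/8937
  seg 3: a=4 b=-1207/993 c=-3904/993 d=3031/2648
  seg 4: a=-5 b=-6367/1986 c=11663/3972 d=-11663/35748
S(15/4) = -14471/5296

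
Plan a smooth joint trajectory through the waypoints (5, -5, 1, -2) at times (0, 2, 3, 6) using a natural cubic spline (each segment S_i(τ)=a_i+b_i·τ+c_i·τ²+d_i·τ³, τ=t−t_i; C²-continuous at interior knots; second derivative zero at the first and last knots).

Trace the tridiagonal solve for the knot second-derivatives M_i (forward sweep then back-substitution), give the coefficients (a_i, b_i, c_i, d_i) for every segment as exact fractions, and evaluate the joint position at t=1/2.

  seg 0: a=5 b=-425/47 c=0 d=95/94
  seg 1: a=-5 b=145/47 c=285/47 d=-148/47
  seg 2: a=1 b=271/47 c=-159/47 d=53/141
S(1/2) = 455/752

Δ: Δ0=-5, Δ1=6, Δ2=-1
row 1: diag=6, rhs=66; c'=1/6, d'=11
row 2: denom=8−1·1/6=47/6; d'=(-42−1·11)/(47/6)=-318/47
back: M2=-318/47
back: M1=11−1/6·-318/47=570/47
M: M0=0, M1=570/47, M2=-318/47, M3=0
seg 0: a=5, c=M0/2=0, d=(M1−M0)/(6·2)=95/94, b=Δ0−h0·(2M0+M1)/6=-425/47
seg 1: a=-5, c=M1/2=285/47, d=(M2−M1)/(6·1)=-148/47, b=Δ1−h1·(2M1+M2)/6=145/47
seg 2: a=1, c=M2/2=-159/47, d=(M3−M2)/(6·3)=53/141, b=Δ2−h2·(2M2+M3)/6=271/47
t_q=1/2 → seg 0, τ=1/2; S=5+-425/47·τ+0·τ²+95/94·τ³=455/752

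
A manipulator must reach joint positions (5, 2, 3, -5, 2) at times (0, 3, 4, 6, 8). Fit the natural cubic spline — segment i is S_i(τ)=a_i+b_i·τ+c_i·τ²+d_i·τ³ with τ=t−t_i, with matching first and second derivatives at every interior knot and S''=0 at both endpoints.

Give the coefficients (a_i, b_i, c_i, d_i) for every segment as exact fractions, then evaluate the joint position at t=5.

  seg 0: a=5 b=-773/344 c=0 d=143/1032
  seg 1: a=2 b=257/172 c=429/344 d=-599/344
  seg 2: a=3 b=-425/344 c=-171/43 d=1785/1376
  seg 3: a=-5 b=-271/172 c=2619/688 d=-873/1376
S(5) = -1259/1376

Δ: Δ0=-1, Δ1=1, Δ2=-4, Δ3=7/2
row 1: diag=8, rhs=12; c'=1/8, d'=3/2
row 2: denom=6−1·1/8=47/8; d'=(-30−1·3/2)/(47/8)=-252/47
row 3: denom=8−2·16/47=344/47; d'=(45−2·-252/47)/(344/47)=2619/344
back: M3=2619/344
back: M2=-252/47−16/47·2619/344=-342/43
back: M1=3/2−1/8·-342/43=429/172
M: M0=0, M1=429/172, M2=-342/43, M3=2619/344, M4=0
seg 0: a=5, c=M0/2=0, d=(M1−M0)/(6·3)=143/1032, b=Δ0−h0·(2M0+M1)/6=-773/344
seg 1: a=2, c=M1/2=429/344, d=(M2−M1)/(6·1)=-599/344, b=Δ1−h1·(2M1+M2)/6=257/172
seg 2: a=3, c=M2/2=-171/43, d=(M3−M2)/(6·2)=1785/1376, b=Δ2−h2·(2M2+M3)/6=-425/344
seg 3: a=-5, c=M3/2=2619/688, d=(M4−M3)/(6·2)=-873/1376, b=Δ3−h3·(2M3+M4)/6=-271/172
t_q=5 → seg 2, τ=1; S=3+-425/344·τ+-171/43·τ²+1785/1376·τ³=-1259/1376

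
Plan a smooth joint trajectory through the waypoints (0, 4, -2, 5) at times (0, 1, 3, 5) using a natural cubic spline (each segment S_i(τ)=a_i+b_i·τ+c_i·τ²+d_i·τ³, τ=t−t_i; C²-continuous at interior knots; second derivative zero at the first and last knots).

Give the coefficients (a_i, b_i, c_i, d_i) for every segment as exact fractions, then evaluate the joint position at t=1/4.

  seg 0: a=0 b=245/44 c=0 d=-69/44
  seg 1: a=4 b=19/22 c=-207/44 d=61/44
  seg 2: a=-2 b=-29/22 c=159/44 d=-53/88
S(1/4) = 3851/2816

Δ: Δ0=4, Δ1=-3, Δ2=7/2
row 1: diag=6, rhs=-42; c'=1/3, d'=-7
row 2: denom=8−2·1/3=22/3; d'=(39−2·-7)/(22/3)=159/22
back: M2=159/22
back: M1=-7−1/3·159/22=-207/22
M: M0=0, M1=-207/22, M2=159/22, M3=0
seg 0: a=0, c=M0/2=0, d=(M1−M0)/(6·1)=-69/44, b=Δ0−h0·(2M0+M1)/6=245/44
seg 1: a=4, c=M1/2=-207/44, d=(M2−M1)/(6·2)=61/44, b=Δ1−h1·(2M1+M2)/6=19/22
seg 2: a=-2, c=M2/2=159/44, d=(M3−M2)/(6·2)=-53/88, b=Δ2−h2·(2M2+M3)/6=-29/22
t_q=1/4 → seg 0, τ=1/4; S=0+245/44·τ+0·τ²+-69/44·τ³=3851/2816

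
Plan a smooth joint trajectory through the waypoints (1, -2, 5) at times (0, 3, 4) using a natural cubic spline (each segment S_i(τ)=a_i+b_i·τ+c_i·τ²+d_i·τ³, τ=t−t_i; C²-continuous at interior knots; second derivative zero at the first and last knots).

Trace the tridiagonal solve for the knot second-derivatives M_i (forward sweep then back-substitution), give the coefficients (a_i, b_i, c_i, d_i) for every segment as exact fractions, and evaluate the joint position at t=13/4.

Δ: Δ0=-1, Δ1=7
row 1: diag=8, rhs=48; c'=1/8, d'=6
back: M1=6
M: M0=0, M1=6, M2=0
seg 0: a=1, c=M0/2=0, d=(M1−M0)/(6·3)=1/3, b=Δ0−h0·(2M0+M1)/6=-4
seg 1: a=-2, c=M1/2=3, d=(M2−M1)/(6·1)=-1, b=Δ1−h1·(2M1+M2)/6=5
t_q=13/4 → seg 1, τ=1/4; S=-2+5·τ+3·τ²+-1·τ³=-37/64

  seg 0: a=1 b=-4 c=0 d=1/3
  seg 1: a=-2 b=5 c=3 d=-1
S(13/4) = -37/64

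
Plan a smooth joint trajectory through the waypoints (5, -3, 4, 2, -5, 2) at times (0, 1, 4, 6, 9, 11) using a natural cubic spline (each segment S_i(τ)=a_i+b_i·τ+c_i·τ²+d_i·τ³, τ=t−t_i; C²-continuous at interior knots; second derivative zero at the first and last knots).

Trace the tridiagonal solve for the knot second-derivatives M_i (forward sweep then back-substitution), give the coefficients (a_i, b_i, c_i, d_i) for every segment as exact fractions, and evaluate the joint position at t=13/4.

  seg 0: a=5 b=-58843/6141 c=0 d=9715/6141
  seg 1: a=-3 b=-29698/6141 c=9715/2047 d=-43408/55269
  seg 2: a=4 b=14948/6141 c=-14263/6141 d=2479/8188
  seg 3: a=2 b=-19793/6141 c=-6215/12282 d=29573/110538
  seg 4: a=-5 b=11843/12282 c=3893/2047 d=-3893/12282
S(13/4) = 39279/32752

Δ: Δ0=-8, Δ1=7/3, Δ2=-1, Δ3=-7/3, Δ4=7/2
row 1: diag=8, rhs=62; c'=3/8, d'=31/4
row 2: denom=10−3·3/8=71/8; d'=(-20−3·31/4)/(71/8)=-346/71
row 3: denom=10−2·16/71=678/71; d'=(-8−2·-346/71)/(678/71)=62/339
row 4: denom=10−3·71/226=2047/226; d'=(35−3·62/339)/(2047/226)=7786/2047
back: M4=7786/2047
back: M3=62/339−71/226·7786/2047=-6215/6141
back: M2=-346/71−16/71·-6215/6141=-28526/6141
back: M1=31/4−3/8·-28526/6141=19430/2047
M: M0=0, M1=19430/2047, M2=-28526/6141, M3=-6215/6141, M4=7786/2047, M5=0
seg 0: a=5, c=M0/2=0, d=(M1−M0)/(6·1)=9715/6141, b=Δ0−h0·(2M0+M1)/6=-58843/6141
seg 1: a=-3, c=M1/2=9715/2047, d=(M2−M1)/(6·3)=-43408/55269, b=Δ1−h1·(2M1+M2)/6=-29698/6141
seg 2: a=4, c=M2/2=-14263/6141, d=(M3−M2)/(6·2)=2479/8188, b=Δ2−h2·(2M2+M3)/6=14948/6141
seg 3: a=2, c=M3/2=-6215/12282, d=(M4−M3)/(6·3)=29573/110538, b=Δ3−h3·(2M3+M4)/6=-19793/6141
seg 4: a=-5, c=M4/2=3893/2047, d=(M5−M4)/(6·2)=-3893/12282, b=Δ4−h4·(2M4+M5)/6=11843/12282
t_q=13/4 → seg 1, τ=9/4; S=-3+-29698/6141·τ+9715/2047·τ²+-43408/55269·τ³=39279/32752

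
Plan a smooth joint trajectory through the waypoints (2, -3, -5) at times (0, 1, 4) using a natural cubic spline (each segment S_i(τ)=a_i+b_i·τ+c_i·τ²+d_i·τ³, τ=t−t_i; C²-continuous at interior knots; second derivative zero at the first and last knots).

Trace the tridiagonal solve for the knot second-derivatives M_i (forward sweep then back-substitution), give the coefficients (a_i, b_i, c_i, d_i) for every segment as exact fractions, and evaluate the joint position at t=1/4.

  seg 0: a=2 b=-133/24 c=0 d=13/24
  seg 1: a=-3 b=-47/12 c=13/8 d=-13/72
S(1/4) = 319/512

Δ: Δ0=-5, Δ1=-2/3
row 1: diag=8, rhs=26; c'=3/8, d'=13/4
back: M1=13/4
M: M0=0, M1=13/4, M2=0
seg 0: a=2, c=M0/2=0, d=(M1−M0)/(6·1)=13/24, b=Δ0−h0·(2M0+M1)/6=-133/24
seg 1: a=-3, c=M1/2=13/8, d=(M2−M1)/(6·3)=-13/72, b=Δ1−h1·(2M1+M2)/6=-47/12
t_q=1/4 → seg 0, τ=1/4; S=2+-133/24·τ+0·τ²+13/24·τ³=319/512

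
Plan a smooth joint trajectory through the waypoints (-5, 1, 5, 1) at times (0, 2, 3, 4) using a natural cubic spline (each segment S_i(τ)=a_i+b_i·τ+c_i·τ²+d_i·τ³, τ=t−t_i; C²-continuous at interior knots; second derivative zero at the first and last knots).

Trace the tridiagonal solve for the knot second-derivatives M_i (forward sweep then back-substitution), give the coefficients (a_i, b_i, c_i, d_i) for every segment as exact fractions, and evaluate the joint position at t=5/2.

  seg 0: a=-5 b=45/23 c=0 d=6/23
  seg 1: a=1 b=117/23 c=36/23 d=-61/23
  seg 2: a=5 b=6/23 c=-147/23 d=49/23
S(5/2) = 663/184

Δ: Δ0=3, Δ1=4, Δ2=-4
row 1: diag=6, rhs=6; c'=1/6, d'=1
row 2: denom=4−1·1/6=23/6; d'=(-48−1·1)/(23/6)=-294/23
back: M2=-294/23
back: M1=1−1/6·-294/23=72/23
M: M0=0, M1=72/23, M2=-294/23, M3=0
seg 0: a=-5, c=M0/2=0, d=(M1−M0)/(6·2)=6/23, b=Δ0−h0·(2M0+M1)/6=45/23
seg 1: a=1, c=M1/2=36/23, d=(M2−M1)/(6·1)=-61/23, b=Δ1−h1·(2M1+M2)/6=117/23
seg 2: a=5, c=M2/2=-147/23, d=(M3−M2)/(6·1)=49/23, b=Δ2−h2·(2M2+M3)/6=6/23
t_q=5/2 → seg 1, τ=1/2; S=1+117/23·τ+36/23·τ²+-61/23·τ³=663/184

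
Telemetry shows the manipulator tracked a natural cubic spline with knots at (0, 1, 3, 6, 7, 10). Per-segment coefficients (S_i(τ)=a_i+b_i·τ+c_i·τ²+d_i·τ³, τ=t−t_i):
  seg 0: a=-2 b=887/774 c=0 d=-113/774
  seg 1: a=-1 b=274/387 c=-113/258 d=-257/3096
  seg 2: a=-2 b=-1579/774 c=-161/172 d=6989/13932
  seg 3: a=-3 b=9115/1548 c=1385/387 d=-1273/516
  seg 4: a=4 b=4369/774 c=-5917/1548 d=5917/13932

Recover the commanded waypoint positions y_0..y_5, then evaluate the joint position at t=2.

y_0 = S_0(0) = a_0 = -2
y_1 = S_1(0) = a_1 = -1
y_2 = S_2(0) = a_2 = -2
y_3 = S_3(0) = a_3 = -3
y_4 = S_4(0) = a_4 = 4
y_5 = S_4(3) = -2
t_q=2 is in segment 1 (τ=1); S_1(τ)=-839/1032

y_0=-2 y_1=-1 y_2=-2 y_3=-3 y_4=4 y_5=-2
S(2) = -839/1032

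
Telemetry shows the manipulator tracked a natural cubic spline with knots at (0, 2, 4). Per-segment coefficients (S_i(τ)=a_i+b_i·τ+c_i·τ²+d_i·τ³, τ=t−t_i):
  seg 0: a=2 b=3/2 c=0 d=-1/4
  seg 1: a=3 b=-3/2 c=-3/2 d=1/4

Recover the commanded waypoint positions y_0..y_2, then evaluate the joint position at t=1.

y_0 = S_0(0) = a_0 = 2
y_1 = S_1(0) = a_1 = 3
y_2 = S_1(2) = -4
t_q=1 is in segment 0 (τ=1); S_0(τ)=13/4

y_0=2 y_1=3 y_2=-4
S(1) = 13/4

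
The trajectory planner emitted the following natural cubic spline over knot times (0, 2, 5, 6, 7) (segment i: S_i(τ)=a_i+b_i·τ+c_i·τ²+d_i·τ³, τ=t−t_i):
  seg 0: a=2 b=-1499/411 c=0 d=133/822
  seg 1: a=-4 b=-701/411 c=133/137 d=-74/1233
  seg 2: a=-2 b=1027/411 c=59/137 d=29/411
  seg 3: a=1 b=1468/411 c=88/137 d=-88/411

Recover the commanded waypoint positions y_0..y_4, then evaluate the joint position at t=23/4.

y_0=2 y_1=-4 y_2=-2 y_3=1 y_4=5
S(23/4) = 1281/8768

y_0 = S_0(0) = a_0 = 2
y_1 = S_1(0) = a_1 = -4
y_2 = S_2(0) = a_2 = -2
y_3 = S_3(0) = a_3 = 1
y_4 = S_3(1) = 5
t_q=23/4 is in segment 2 (τ=3/4); S_2(τ)=1281/8768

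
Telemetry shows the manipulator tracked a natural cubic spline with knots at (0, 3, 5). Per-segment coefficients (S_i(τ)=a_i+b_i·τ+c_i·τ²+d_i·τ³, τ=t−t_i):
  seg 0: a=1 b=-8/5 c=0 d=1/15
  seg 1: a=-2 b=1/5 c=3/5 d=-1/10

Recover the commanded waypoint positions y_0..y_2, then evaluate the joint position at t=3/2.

y_0 = S_0(0) = a_0 = 1
y_1 = S_1(0) = a_1 = -2
y_2 = S_1(2) = 0
t_q=3/2 is in segment 0 (τ=3/2); S_0(τ)=-47/40

y_0=1 y_1=-2 y_2=0
S(3/2) = -47/40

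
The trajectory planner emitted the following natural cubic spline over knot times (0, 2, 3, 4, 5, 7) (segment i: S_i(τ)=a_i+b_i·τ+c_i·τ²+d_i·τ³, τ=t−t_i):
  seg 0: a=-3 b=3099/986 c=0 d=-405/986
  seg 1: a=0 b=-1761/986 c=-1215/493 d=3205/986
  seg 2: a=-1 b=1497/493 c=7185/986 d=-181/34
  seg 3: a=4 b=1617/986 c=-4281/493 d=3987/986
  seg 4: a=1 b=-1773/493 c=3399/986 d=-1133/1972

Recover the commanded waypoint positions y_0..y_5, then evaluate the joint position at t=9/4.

y_0 = S_0(0) = a_0 = -3
y_1 = S_1(0) = a_1 = 0
y_2 = S_2(0) = a_2 = -1
y_3 = S_3(0) = a_3 = 4
y_4 = S_4(0) = a_4 = 1
y_5 = S_4(2) = 3
t_q=9/4 is in segment 1 (τ=1/4); S_1(τ)=-34691/63104

y_0=-3 y_1=0 y_2=-1 y_3=4 y_4=1 y_5=3
S(9/4) = -34691/63104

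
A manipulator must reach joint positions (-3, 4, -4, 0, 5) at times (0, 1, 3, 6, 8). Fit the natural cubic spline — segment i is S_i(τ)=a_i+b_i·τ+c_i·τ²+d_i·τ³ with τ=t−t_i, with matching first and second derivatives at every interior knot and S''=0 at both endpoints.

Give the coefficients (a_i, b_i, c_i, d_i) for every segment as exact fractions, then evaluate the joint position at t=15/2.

  seg 0: a=-3 b=6964/759 c=0 d=-1651/759
  seg 1: a=4 b=2011/759 c=-1651/253 d=4859/3036
  seg 2: a=-4 b=-3224/759 c=1557/506 d=-1847/4554
  seg 3: a=0 b=4955/1518 c=-145/253 d=145/1518
S(15/2) = 15905/4048

Δ: Δ0=7, Δ1=-4, Δ2=4/3, Δ3=5/2
row 1: diag=6, rhs=-66; c'=1/3, d'=-11
row 2: denom=10−2·1/3=28/3; d'=(32−2·-11)/(28/3)=81/14
row 3: denom=10−3·9/28=253/28; d'=(7−3·81/14)/(253/28)=-290/253
back: M3=-290/253
back: M2=81/14−9/28·-290/253=1557/253
back: M1=-11−1/3·1557/253=-3302/253
M: M0=0, M1=-3302/253, M2=1557/253, M3=-290/253, M4=0
seg 0: a=-3, c=M0/2=0, d=(M1−M0)/(6·1)=-1651/759, b=Δ0−h0·(2M0+M1)/6=6964/759
seg 1: a=4, c=M1/2=-1651/253, d=(M2−M1)/(6·2)=4859/3036, b=Δ1−h1·(2M1+M2)/6=2011/759
seg 2: a=-4, c=M2/2=1557/506, d=(M3−M2)/(6·3)=-1847/4554, b=Δ2−h2·(2M2+M3)/6=-3224/759
seg 3: a=0, c=M3/2=-145/253, d=(M4−M3)/(6·2)=145/1518, b=Δ3−h3·(2M3+M4)/6=4955/1518
t_q=15/2 → seg 3, τ=3/2; S=0+4955/1518·τ+-145/253·τ²+145/1518·τ³=15905/4048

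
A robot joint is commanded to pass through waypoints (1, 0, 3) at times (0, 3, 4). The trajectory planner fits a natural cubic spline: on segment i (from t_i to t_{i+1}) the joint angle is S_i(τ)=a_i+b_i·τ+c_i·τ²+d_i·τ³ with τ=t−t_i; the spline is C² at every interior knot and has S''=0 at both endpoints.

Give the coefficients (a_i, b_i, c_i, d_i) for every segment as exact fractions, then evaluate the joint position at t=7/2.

Δ: Δ0=-1/3, Δ1=3
row 1: diag=8, rhs=20; c'=1/8, d'=5/2
back: M1=5/2
M: M0=0, M1=5/2, M2=0
seg 0: a=1, c=M0/2=0, d=(M1−M0)/(6·3)=5/36, b=Δ0−h0·(2M0+M1)/6=-19/12
seg 1: a=0, c=M1/2=5/4, d=(M2−M1)/(6·1)=-5/12, b=Δ1−h1·(2M1+M2)/6=13/6
t_q=7/2 → seg 1, τ=1/2; S=0+13/6·τ+5/4·τ²+-5/12·τ³=43/32

  seg 0: a=1 b=-19/12 c=0 d=5/36
  seg 1: a=0 b=13/6 c=5/4 d=-5/12
S(7/2) = 43/32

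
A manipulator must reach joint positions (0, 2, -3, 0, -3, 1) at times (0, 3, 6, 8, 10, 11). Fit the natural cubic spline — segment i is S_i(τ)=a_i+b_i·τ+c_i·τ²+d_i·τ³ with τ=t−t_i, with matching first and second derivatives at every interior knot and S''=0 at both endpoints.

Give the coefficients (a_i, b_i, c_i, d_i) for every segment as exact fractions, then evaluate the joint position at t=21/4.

Δ: Δ0=2/3, Δ1=-5/3, Δ2=3/2, Δ3=-3/2, Δ4=4
row 1: diag=12, rhs=-14; c'=1/4, d'=-7/6
row 2: denom=10−3·1/4=37/4; d'=(19−3·-7/6)/(37/4)=90/37
row 3: denom=8−2·8/37=280/37; d'=(-18−2·90/37)/(280/37)=-423/140
row 4: denom=6−2·37/140=383/70; d'=(33−2·-423/140)/(383/70)=2733/383
back: M4=2733/383
back: M3=-423/140−37/140·2733/383=-3759/766
back: M2=90/37−8/37·-3759/766=1338/383
back: M1=-7/6−1/4·1338/383=-2344/1149
M: M0=0, M1=-2344/1149, M2=1338/383, M3=-3759/766, M4=2733/383, M5=0
seg 0: a=0, c=M0/2=0, d=(M1−M0)/(6·3)=-1172/10341, b=Δ0−h0·(2M0+M1)/6=646/383
seg 1: a=2, c=M1/2=-1172/1149, d=(M2−M1)/(6·3)=3179/10341, b=Δ1−h1·(2M1+M2)/6=-526/383
seg 2: a=-3, c=M2/2=669/383, d=(M3−M2)/(6·2)=-2145/3064, b=Δ2−h2·(2M2+M3)/6=309/383
seg 3: a=0, c=M3/2=-3759/1532, d=(M4−M3)/(6·2)=3075/3064, b=Δ3−h3·(2M3+M4)/6=-465/766
seg 4: a=-3, c=M4/2=2733/766, d=(M5−M4)/(6·1)=-911/766, b=Δ4−h4·(2M4+M5)/6=621/383
t_q=21/4 → seg 1, τ=9/4; S=2+-526/383·τ+-1172/1149·τ²+3179/10341·τ³=-67463/24512

  seg 0: a=0 b=646/383 c=0 d=-1172/10341
  seg 1: a=2 b=-526/383 c=-1172/1149 d=3179/10341
  seg 2: a=-3 b=309/383 c=669/383 d=-2145/3064
  seg 3: a=0 b=-465/766 c=-3759/1532 d=3075/3064
  seg 4: a=-3 b=621/383 c=2733/766 d=-911/766
S(21/4) = -67463/24512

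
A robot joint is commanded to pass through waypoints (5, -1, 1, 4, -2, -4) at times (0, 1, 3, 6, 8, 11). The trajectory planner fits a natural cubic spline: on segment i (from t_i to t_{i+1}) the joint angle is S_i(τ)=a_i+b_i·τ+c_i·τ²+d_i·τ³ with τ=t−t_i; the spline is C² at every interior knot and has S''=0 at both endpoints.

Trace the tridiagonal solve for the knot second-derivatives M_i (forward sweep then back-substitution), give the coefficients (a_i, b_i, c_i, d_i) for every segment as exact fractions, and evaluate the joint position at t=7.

Δ: Δ0=-6, Δ1=1, Δ2=1, Δ3=-3, Δ4=-2/3
row 1: diag=6, rhs=42; c'=1/3, d'=7
row 2: denom=10−2·1/3=28/3; d'=(0−2·7)/(28/3)=-3/2
row 3: denom=10−3·9/28=253/28; d'=(-24−3·-3/2)/(253/28)=-546/253
row 4: denom=10−2·56/253=2418/253; d'=(14−2·-546/253)/(2418/253)=2317/1209
back: M4=2317/1209
back: M3=-546/253−56/253·2317/1209=-3122/1209
back: M2=-3/2−9/28·-3122/1209=-270/403
back: M1=7−1/3·-270/403=2911/403
M: M0=0, M1=2911/403, M2=-270/403, M3=-3122/1209, M4=2317/1209, M5=0
seg 0: a=5, c=M0/2=0, d=(M1−M0)/(6·1)=2911/2418, b=Δ0−h0·(2M0+M1)/6=-17419/2418
seg 1: a=-1, c=M1/2=2911/806, d=(M2−M1)/(6·2)=-3181/4836, b=Δ1−h1·(2M1+M2)/6=-4343/1209
seg 2: a=1, c=M2/2=-135/403, d=(M3−M2)/(6·3)=-1156/10881, b=Δ2−h2·(2M2+M3)/6=3580/1209
seg 3: a=4, c=M3/2=-1561/1209, d=(M4−M3)/(6·2)=1813/4836, b=Δ3−h3·(2M3+M4)/6=-2318/1209
seg 4: a=-2, c=M4/2=2317/2418, d=(M5−M4)/(6·3)=-2317/21762, b=Δ4−h4·(2M4+M5)/6=-1041/403
t_q=7 → seg 3, τ=1; S=4+-2318/1209·τ+-1561/1209·τ²+1813/4836·τ³=5641/4836

  seg 0: a=5 b=-17419/2418 c=0 d=2911/2418
  seg 1: a=-1 b=-4343/1209 c=2911/806 d=-3181/4836
  seg 2: a=1 b=3580/1209 c=-135/403 d=-1156/10881
  seg 3: a=4 b=-2318/1209 c=-1561/1209 d=1813/4836
  seg 4: a=-2 b=-1041/403 c=2317/2418 d=-2317/21762
S(7) = 5641/4836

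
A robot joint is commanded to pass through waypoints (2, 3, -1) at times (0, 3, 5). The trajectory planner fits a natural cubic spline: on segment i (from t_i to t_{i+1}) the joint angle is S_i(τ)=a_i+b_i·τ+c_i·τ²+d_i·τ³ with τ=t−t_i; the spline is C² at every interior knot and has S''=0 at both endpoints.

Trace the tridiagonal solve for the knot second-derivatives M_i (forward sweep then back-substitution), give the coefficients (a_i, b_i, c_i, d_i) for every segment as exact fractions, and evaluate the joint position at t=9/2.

Δ: Δ0=1/3, Δ1=-2
row 1: diag=10, rhs=-14; c'=1/5, d'=-7/5
back: M1=-7/5
M: M0=0, M1=-7/5, M2=0
seg 0: a=2, c=M0/2=0, d=(M1−M0)/(6·3)=-7/90, b=Δ0−h0·(2M0+M1)/6=31/30
seg 1: a=3, c=M1/2=-7/10, d=(M2−M1)/(6·2)=7/60, b=Δ1−h1·(2M1+M2)/6=-16/15
t_q=9/2 → seg 1, τ=3/2; S=3+-16/15·τ+-7/10·τ²+7/60·τ³=7/32

  seg 0: a=2 b=31/30 c=0 d=-7/90
  seg 1: a=3 b=-16/15 c=-7/10 d=7/60
S(9/2) = 7/32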